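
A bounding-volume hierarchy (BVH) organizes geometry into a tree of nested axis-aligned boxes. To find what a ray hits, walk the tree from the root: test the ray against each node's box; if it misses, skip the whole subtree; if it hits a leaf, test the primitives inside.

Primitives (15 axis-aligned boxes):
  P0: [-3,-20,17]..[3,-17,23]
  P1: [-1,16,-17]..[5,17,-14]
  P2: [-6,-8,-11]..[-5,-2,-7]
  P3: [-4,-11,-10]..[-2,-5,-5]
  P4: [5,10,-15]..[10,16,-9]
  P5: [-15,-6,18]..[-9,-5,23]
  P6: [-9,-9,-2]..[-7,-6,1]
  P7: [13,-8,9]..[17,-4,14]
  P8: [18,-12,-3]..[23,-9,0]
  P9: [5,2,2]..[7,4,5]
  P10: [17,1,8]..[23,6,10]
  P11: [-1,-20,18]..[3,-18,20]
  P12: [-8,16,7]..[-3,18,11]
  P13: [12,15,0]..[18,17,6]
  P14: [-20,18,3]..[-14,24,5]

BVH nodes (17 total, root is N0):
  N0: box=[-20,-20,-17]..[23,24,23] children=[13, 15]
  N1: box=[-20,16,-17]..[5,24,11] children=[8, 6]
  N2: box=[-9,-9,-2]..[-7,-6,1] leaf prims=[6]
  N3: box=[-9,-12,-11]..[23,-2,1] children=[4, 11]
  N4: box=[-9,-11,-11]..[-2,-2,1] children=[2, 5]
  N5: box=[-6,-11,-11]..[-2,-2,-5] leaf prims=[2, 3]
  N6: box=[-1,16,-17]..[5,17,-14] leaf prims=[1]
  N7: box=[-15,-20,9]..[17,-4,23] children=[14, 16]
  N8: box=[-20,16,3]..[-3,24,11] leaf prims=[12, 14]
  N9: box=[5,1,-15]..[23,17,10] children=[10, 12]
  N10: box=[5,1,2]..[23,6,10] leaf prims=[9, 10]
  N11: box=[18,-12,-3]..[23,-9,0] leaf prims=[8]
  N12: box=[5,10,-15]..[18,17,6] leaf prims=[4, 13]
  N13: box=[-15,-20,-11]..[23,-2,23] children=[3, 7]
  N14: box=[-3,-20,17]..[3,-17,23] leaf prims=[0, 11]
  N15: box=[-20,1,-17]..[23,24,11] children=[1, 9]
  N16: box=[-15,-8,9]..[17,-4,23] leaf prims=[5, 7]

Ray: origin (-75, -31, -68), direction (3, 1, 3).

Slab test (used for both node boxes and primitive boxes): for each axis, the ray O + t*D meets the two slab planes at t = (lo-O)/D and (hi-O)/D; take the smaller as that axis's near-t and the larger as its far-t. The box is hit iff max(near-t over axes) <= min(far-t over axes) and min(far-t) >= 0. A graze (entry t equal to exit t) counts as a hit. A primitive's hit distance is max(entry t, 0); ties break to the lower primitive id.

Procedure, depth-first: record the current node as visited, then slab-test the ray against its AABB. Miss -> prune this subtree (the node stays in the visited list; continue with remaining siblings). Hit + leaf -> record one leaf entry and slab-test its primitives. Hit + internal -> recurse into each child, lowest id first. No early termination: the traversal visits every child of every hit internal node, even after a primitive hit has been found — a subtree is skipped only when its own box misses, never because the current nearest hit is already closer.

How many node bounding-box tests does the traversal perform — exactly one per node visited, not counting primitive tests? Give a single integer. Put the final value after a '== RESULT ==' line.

Trace the traversal:
N0 x:[55/3,98/3] y:[11,55] z:[17,91/3] -> hit [55/3,91/3], descend [13, 15]
  N13 x:[20,98/3] y:[11,29] z:[19,91/3] -> hit [20,29], descend [3, 7]
    N3 x:[22,98/3] y:[19,29] z:[19,23] -> hit [22,23], descend [4, 11]
      N4 x:[22,73/3] y:[20,29] z:[19,23] -> hit [22,23], descend [2, 5]
        N2 x:[22,68/3] y:[22,25] z:[22,23] -> hit [22,68/3] leaf, test {P6@t=22}
        N5 x:[23,73/3] y:[20,29] z:[19,21] -> miss, prune
      N11 x:[31,98/3] y:[19,22] z:[65/3,68/3] -> miss, prune
    N7 x:[20,92/3] y:[11,27] z:[77/3,91/3] -> hit [77/3,27], descend [14, 16]
      N14 x:[24,26] y:[11,14] z:[85/3,91/3] -> miss, prune
      N16 x:[20,92/3] y:[23,27] z:[77/3,91/3] -> hit [77/3,27] leaf, test {P5(miss), P7(miss)}
  N15 x:[55/3,98/3] y:[32,55] z:[17,79/3] -> miss, prune

Visited [0, 13, 3, 4, 2, 5, 11, 7, 14, 16, 15]. Tests: 11 box, 2 leaf. Nearest: P6.

== RESULT ==
11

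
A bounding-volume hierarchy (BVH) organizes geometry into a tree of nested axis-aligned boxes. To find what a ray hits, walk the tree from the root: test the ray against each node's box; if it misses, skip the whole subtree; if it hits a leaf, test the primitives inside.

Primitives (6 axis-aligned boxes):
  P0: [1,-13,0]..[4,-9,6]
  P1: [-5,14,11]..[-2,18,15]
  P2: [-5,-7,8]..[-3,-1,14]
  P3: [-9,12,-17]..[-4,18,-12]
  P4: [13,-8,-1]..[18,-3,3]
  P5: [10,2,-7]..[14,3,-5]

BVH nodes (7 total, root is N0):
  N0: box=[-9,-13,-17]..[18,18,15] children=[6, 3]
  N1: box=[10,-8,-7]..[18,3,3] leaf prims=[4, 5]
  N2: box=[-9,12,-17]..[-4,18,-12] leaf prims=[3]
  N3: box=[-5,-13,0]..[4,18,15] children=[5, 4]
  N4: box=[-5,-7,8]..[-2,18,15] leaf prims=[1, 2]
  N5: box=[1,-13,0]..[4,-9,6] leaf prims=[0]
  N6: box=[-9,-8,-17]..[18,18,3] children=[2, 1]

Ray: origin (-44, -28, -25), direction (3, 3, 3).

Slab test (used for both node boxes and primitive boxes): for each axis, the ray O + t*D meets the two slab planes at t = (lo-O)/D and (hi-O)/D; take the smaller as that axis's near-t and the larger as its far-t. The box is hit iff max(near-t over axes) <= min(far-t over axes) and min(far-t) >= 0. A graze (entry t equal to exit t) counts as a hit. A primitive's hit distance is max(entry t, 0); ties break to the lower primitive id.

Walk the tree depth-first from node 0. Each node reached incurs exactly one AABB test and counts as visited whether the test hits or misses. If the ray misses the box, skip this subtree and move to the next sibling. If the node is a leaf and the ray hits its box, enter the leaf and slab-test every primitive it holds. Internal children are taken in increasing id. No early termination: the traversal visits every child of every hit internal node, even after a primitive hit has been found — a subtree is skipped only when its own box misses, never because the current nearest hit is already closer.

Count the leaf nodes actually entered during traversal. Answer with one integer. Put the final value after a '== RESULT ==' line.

Trace the traversal:
N0 x:[35/3,62/3] y:[5,46/3] z:[8/3,40/3] -> hit [35/3,40/3], descend [3, 6]
  N3 x:[13,16] y:[5,46/3] z:[25/3,40/3] -> hit [13,40/3], descend [4, 5]
    N4 x:[13,14] y:[7,46/3] z:[11,40/3] -> hit [13,40/3] leaf, test {P1(miss), P2(miss)}
    N5 x:[15,16] y:[5,19/3] z:[25/3,31/3] -> miss, prune
  N6 x:[35/3,62/3] y:[20/3,46/3] z:[8/3,28/3] -> miss, prune

5 AABB tests over nodes [0, 3, 4, 5, 6]; 1 leaf entered; closest miss.

== RESULT ==
1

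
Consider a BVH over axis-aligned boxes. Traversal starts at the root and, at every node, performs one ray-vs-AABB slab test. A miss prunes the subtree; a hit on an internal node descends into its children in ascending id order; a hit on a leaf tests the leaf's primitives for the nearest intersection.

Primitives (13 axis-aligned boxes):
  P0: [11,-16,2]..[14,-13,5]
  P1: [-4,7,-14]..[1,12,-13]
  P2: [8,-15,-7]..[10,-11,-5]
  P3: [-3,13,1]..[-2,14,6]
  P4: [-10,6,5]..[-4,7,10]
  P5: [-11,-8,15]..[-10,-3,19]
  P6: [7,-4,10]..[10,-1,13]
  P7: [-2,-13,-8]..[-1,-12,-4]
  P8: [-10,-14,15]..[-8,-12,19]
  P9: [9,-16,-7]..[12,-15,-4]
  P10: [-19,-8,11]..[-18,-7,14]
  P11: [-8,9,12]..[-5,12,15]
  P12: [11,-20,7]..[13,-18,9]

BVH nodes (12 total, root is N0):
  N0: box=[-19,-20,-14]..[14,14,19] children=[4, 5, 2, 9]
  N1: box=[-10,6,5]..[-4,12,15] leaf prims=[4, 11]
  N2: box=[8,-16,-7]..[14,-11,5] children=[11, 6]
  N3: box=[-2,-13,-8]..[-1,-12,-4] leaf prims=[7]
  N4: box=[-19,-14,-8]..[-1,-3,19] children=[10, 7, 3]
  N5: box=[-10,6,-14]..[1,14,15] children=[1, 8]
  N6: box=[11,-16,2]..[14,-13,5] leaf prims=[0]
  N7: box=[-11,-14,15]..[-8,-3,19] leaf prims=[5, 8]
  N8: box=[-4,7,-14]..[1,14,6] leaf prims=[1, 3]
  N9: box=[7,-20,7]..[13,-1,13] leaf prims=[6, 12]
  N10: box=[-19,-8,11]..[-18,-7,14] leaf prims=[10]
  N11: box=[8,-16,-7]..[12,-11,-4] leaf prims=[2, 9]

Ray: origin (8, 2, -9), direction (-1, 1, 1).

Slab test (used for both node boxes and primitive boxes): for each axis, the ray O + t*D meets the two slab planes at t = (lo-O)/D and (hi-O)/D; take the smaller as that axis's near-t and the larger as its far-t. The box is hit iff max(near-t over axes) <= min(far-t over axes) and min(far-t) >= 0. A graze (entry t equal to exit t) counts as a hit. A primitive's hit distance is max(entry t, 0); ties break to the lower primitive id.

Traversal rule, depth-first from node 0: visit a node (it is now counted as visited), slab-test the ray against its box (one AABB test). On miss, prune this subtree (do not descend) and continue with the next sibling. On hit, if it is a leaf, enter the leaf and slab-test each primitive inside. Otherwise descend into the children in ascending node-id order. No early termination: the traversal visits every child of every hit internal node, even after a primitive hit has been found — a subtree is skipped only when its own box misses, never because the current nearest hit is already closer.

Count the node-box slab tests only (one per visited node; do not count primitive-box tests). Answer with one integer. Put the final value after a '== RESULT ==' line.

Trace the traversal:
N0 x:[-6,27] y:[-22,12] z:[-5,28] -> hit [-5,12], descend [2, 4, 5, 9]
  N2 x:[-6,0] y:[-18,-13] z:[2,14] -> miss, prune
  N4 x:[9,27] y:[-16,-5] z:[1,28] -> miss, prune
  N5 x:[7,18] y:[4,12] z:[-5,24] -> hit [7,12], descend [1, 8]
    N1 x:[12,18] y:[4,10] z:[14,24] -> miss, prune
    N8 x:[7,12] y:[5,12] z:[-5,15] -> hit [7,12] leaf, test {P1(miss), P3@t=11}
  N9 x:[-5,1] y:[-22,-3] z:[16,22] -> miss, prune

7 AABB tests over nodes [0, 2, 4, 5, 1, 8, 9]; 1 leaf entered; closest P3.

== RESULT ==
7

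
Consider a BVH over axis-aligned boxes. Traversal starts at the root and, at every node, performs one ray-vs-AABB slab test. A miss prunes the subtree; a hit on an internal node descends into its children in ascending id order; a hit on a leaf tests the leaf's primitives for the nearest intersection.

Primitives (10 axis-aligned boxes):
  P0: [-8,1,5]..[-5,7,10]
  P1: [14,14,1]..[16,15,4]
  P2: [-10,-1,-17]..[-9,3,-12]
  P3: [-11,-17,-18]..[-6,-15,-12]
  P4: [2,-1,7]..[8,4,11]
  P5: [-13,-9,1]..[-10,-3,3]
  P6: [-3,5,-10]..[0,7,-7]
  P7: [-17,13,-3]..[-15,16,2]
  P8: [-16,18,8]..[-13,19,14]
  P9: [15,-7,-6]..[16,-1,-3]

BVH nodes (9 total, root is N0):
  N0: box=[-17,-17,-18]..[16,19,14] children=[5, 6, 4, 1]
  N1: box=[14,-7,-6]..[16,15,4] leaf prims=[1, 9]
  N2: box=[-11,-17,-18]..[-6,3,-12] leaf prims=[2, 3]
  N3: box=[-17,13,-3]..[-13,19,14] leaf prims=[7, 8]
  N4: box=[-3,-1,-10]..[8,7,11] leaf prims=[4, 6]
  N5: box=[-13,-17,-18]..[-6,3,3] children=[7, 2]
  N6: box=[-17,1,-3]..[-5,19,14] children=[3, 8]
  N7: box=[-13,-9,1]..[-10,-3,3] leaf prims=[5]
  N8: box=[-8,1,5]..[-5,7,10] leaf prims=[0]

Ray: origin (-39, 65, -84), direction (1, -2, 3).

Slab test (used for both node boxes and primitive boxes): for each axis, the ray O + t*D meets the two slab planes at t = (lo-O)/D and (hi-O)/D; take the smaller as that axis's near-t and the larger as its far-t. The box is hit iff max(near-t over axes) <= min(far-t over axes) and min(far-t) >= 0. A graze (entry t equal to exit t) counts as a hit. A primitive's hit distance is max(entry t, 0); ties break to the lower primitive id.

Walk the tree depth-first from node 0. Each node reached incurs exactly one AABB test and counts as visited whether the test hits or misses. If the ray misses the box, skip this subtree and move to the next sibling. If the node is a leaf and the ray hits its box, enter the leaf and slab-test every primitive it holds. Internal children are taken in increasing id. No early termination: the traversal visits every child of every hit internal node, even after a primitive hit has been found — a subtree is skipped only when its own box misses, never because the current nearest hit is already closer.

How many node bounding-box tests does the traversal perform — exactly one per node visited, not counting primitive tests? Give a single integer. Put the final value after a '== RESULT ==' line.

Trace the traversal:
N0 x:[22,55] y:[23,41] z:[22,98/3] -> hit [23,98/3], descend [1, 4, 5, 6]
  N1 x:[53,55] y:[25,36] z:[26,88/3] -> miss, prune
  N4 x:[36,47] y:[29,33] z:[74/3,95/3] -> miss, prune
  N5 x:[26,33] y:[31,41] z:[22,29] -> miss, prune
  N6 x:[22,34] y:[23,32] z:[27,98/3] -> hit [27,32], descend [3, 8]
    N3 x:[22,26] y:[23,26] z:[27,98/3] -> miss, prune
    N8 x:[31,34] y:[29,32] z:[89/3,94/3] -> hit [31,94/3] leaf, test {P0@t=31}

Summary -> nodes [0, 1, 4, 5, 6, 3, 8]; box-tests=7; leaf-entries=1; first=P0

== RESULT ==
7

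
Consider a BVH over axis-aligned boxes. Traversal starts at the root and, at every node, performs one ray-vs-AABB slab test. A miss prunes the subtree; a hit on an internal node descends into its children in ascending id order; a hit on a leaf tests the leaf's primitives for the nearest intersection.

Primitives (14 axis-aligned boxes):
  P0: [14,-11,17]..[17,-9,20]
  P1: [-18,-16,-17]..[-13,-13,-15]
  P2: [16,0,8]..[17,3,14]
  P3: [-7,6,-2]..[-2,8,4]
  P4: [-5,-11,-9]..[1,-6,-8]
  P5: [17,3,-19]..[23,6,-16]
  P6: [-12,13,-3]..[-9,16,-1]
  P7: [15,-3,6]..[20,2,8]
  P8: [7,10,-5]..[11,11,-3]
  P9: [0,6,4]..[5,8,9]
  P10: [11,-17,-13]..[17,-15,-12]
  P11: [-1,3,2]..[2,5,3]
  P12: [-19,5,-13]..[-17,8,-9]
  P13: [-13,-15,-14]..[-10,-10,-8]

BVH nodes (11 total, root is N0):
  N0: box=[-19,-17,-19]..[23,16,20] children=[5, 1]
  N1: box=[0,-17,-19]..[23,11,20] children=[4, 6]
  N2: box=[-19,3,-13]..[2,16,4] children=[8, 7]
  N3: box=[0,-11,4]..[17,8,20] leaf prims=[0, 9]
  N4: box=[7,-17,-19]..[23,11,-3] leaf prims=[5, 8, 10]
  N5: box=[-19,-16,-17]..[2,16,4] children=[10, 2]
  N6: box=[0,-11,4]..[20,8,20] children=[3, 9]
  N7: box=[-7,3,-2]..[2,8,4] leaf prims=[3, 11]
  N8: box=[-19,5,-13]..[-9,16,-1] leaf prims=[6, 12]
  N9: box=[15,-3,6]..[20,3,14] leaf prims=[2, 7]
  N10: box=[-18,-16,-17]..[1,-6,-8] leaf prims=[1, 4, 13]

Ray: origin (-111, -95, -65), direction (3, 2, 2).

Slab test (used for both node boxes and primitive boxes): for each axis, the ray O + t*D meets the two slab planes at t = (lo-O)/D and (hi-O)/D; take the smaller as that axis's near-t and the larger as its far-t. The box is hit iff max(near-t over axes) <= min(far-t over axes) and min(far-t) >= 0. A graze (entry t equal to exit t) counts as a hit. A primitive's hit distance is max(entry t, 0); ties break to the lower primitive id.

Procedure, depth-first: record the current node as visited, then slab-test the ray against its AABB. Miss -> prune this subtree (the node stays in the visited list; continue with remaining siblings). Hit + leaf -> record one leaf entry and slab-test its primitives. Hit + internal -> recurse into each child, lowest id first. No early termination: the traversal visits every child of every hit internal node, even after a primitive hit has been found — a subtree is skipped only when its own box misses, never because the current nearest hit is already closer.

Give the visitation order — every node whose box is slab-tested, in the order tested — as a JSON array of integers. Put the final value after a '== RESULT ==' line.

Walk:
N0 x:[92/3,134/3] y:[39,111/2] z:[23,85/2] -> hit [39,85/2], descend [1, 5]
  N1 x:[37,134/3] y:[39,53] z:[23,85/2] -> hit [39,85/2], descend [4, 6]
    N4 x:[118/3,134/3] y:[39,53] z:[23,31] -> miss, prune
    N6 x:[37,131/3] y:[42,103/2] z:[69/2,85/2] -> hit [42,85/2], descend [3, 9]
      N3 x:[37,128/3] y:[42,103/2] z:[69/2,85/2] -> hit [42,85/2] leaf, test {P0@t=42, P9(miss)}
      N9 x:[42,131/3] y:[46,49] z:[71/2,79/2] -> miss, prune
  N5 x:[92/3,113/3] y:[79/2,111/2] z:[24,69/2] -> miss, prune

order=[0, 1, 4, 6, 3, 9, 5]  |boxes|=7  |leaves|=1  hit=P0

== RESULT ==
[0, 1, 4, 6, 3, 9, 5]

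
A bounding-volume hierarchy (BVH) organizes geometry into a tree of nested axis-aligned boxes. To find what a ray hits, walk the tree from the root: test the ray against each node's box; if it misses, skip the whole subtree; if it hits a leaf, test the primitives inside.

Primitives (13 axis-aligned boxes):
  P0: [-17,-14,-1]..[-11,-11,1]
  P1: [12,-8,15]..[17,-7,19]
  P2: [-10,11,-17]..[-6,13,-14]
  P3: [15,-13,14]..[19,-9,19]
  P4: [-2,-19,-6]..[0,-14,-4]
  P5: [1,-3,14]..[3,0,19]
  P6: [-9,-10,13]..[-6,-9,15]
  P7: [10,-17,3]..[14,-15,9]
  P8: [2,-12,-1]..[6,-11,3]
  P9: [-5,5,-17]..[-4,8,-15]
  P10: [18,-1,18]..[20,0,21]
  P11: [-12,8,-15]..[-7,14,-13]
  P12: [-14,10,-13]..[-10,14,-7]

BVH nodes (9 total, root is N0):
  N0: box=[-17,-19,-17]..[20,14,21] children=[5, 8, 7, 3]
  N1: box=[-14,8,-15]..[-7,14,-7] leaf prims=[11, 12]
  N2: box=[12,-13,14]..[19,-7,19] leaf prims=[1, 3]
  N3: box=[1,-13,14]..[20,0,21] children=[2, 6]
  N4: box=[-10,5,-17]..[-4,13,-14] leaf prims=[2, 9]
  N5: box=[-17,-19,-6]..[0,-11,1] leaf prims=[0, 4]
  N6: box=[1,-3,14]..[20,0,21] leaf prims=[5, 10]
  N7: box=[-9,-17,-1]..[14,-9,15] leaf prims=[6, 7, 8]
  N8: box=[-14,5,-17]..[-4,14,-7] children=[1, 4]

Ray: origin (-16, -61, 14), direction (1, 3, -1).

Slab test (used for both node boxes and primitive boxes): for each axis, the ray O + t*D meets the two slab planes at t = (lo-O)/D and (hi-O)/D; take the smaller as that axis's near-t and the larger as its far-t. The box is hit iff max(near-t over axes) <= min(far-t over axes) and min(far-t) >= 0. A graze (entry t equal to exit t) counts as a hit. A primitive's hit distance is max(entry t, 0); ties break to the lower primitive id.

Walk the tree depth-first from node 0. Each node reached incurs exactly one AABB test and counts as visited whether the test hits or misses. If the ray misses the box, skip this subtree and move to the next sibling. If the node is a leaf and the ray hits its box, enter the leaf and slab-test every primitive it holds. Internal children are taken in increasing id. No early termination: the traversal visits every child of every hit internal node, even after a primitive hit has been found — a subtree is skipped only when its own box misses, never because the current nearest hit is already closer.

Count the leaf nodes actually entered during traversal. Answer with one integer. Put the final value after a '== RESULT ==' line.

Traverse from the root:
N0 x:[-1,36] y:[14,25] z:[-7,31] -> hit [14,25], descend [3, 5, 7, 8]
  N3 x:[17,36] y:[16,61/3] z:[-7,0] -> miss, prune
  N5 x:[-1,16] y:[14,50/3] z:[13,20] -> hit [14,16] leaf, test {P0(miss), P4(miss)}
  N7 x:[7,30] y:[44/3,52/3] z:[-1,15] -> hit [44/3,15] leaf, test {P6(miss), P7(miss), P8(miss)}
  N8 x:[2,12] y:[22,25] z:[21,31] -> miss, prune

Visited [0, 3, 5, 7, 8]. Tests: 5 box, 2 leaf. Nearest: miss.

== RESULT ==
2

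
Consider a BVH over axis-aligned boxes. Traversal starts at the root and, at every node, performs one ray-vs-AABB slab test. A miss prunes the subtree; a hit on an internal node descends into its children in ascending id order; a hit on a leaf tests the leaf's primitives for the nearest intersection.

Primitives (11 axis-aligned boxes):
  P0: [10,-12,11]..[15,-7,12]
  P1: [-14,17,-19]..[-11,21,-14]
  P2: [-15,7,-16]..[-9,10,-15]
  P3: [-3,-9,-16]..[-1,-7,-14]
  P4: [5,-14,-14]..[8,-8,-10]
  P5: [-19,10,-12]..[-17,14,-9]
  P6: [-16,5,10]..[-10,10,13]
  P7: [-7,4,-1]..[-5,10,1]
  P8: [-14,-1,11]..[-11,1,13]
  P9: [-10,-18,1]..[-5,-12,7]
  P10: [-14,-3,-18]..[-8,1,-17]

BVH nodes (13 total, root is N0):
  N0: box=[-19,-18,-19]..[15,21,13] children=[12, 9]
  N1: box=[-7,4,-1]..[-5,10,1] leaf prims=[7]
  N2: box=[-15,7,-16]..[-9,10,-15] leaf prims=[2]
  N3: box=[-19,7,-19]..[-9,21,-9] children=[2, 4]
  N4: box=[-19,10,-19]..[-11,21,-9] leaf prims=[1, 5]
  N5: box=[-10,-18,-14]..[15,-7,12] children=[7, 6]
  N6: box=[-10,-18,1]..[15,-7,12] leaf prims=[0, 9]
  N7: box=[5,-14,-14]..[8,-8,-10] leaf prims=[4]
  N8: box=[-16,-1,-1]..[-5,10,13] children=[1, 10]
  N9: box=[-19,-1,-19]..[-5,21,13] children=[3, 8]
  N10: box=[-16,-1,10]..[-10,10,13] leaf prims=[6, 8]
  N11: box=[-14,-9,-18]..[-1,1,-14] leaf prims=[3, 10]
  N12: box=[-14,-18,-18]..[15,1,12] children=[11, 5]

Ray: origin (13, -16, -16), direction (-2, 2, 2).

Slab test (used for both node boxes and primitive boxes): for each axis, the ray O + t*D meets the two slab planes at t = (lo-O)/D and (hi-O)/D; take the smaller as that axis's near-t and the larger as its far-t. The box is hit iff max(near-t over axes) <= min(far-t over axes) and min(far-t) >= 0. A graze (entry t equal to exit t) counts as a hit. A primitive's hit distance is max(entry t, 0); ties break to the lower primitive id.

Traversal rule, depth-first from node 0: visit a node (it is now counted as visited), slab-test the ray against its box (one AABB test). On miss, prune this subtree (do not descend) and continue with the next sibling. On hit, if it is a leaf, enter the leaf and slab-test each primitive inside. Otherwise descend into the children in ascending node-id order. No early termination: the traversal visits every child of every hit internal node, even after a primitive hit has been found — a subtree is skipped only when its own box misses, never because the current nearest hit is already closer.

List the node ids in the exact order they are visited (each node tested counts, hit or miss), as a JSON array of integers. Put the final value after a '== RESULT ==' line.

Walk:
N0 x:[-1,16] y:[-1,37/2] z:[-3/2,29/2] -> hit [-1,29/2], descend [9, 12]
  N9 x:[9,16] y:[15/2,37/2] z:[-3/2,29/2] -> hit [9,29/2], descend [3, 8]
    N3 x:[11,16] y:[23/2,37/2] z:[-3/2,7/2] -> miss, prune
    N8 x:[9,29/2] y:[15/2,13] z:[15/2,29/2] -> hit [9,13], descend [1, 10]
      N1 x:[9,10] y:[10,13] z:[15/2,17/2] -> miss, prune
      N10 x:[23/2,29/2] y:[15/2,13] z:[13,29/2] -> hit [13,13] leaf, test {P6@t=13, P8(miss)}
  N12 x:[-1,27/2] y:[-1,17/2] z:[-1,14] -> hit [-1,17/2], descend [5, 11]
    N5 x:[-1,23/2] y:[-1,9/2] z:[1,14] -> hit [1,9/2], descend [6, 7]
      N6 x:[-1,23/2] y:[-1,9/2] z:[17/2,14] -> miss, prune
      N7 x:[5/2,4] y:[1,4] z:[1,3] -> hit [5/2,3] leaf, test {P4@t=5/2}
    N11 x:[7,27/2] y:[7/2,17/2] z:[-1,1] -> miss, prune

Summary -> nodes [0, 9, 3, 8, 1, 10, 12, 5, 6, 7, 11]; box-tests=11; leaf-entries=2; first=P4

== RESULT ==
[0, 9, 3, 8, 1, 10, 12, 5, 6, 7, 11]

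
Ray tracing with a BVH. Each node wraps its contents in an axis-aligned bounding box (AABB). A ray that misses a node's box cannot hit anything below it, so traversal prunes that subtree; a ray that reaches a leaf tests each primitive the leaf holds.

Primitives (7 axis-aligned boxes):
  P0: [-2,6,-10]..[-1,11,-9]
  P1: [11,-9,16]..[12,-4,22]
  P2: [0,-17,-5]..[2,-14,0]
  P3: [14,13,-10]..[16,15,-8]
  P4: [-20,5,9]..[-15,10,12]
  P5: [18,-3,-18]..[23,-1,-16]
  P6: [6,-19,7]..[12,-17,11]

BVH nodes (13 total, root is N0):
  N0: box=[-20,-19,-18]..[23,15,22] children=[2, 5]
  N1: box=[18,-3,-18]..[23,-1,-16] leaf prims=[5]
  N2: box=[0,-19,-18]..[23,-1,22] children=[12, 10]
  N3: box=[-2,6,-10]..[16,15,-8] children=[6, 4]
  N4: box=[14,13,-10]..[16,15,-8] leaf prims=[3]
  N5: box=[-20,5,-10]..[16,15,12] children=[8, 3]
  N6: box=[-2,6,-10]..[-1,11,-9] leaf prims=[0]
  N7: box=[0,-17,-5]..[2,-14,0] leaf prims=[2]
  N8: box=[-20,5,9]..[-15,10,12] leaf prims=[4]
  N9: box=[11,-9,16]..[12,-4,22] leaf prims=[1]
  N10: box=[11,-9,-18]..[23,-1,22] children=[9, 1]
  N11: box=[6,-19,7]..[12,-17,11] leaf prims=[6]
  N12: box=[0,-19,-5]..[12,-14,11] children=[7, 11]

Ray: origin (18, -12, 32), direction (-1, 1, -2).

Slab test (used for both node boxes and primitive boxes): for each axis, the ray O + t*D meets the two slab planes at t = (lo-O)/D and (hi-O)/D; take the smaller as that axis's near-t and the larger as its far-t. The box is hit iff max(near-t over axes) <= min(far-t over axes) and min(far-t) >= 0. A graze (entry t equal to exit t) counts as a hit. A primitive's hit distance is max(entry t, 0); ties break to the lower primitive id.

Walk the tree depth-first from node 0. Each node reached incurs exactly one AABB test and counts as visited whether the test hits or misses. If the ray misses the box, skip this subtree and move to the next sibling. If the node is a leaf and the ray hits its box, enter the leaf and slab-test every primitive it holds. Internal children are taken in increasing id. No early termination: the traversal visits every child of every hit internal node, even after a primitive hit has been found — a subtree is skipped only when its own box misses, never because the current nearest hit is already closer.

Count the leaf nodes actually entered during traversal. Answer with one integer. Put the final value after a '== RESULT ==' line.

Trace the traversal:
N0 x:[-5,38] y:[-7,27] z:[5,25] -> hit [5,25], descend [2, 5]
  N2 x:[-5,18] y:[-7,11] z:[5,25] -> hit [5,11], descend [10, 12]
    N10 x:[-5,7] y:[3,11] z:[5,25] -> hit [5,7], descend [1, 9]
      N1 x:[-5,0] y:[9,11] z:[24,25] -> miss, prune
      N9 x:[6,7] y:[3,8] z:[5,8] -> hit [6,7] leaf, test {P1@t=6}
    N12 x:[6,18] y:[-7,-2] z:[21/2,37/2] -> miss, prune
  N5 x:[2,38] y:[17,27] z:[10,21] -> hit [17,21], descend [3, 8]
    N3 x:[2,20] y:[18,27] z:[20,21] -> hit [20,20], descend [4, 6]
      N4 x:[2,4] y:[25,27] z:[20,21] -> miss, prune
      N6 x:[19,20] y:[18,23] z:[41/2,21] -> miss, prune
    N8 x:[33,38] y:[17,22] z:[10,23/2] -> miss, prune

Summary -> nodes [0, 2, 10, 1, 9, 12, 5, 3, 4, 6, 8]; box-tests=11; leaf-entries=1; first=P1

== RESULT ==
1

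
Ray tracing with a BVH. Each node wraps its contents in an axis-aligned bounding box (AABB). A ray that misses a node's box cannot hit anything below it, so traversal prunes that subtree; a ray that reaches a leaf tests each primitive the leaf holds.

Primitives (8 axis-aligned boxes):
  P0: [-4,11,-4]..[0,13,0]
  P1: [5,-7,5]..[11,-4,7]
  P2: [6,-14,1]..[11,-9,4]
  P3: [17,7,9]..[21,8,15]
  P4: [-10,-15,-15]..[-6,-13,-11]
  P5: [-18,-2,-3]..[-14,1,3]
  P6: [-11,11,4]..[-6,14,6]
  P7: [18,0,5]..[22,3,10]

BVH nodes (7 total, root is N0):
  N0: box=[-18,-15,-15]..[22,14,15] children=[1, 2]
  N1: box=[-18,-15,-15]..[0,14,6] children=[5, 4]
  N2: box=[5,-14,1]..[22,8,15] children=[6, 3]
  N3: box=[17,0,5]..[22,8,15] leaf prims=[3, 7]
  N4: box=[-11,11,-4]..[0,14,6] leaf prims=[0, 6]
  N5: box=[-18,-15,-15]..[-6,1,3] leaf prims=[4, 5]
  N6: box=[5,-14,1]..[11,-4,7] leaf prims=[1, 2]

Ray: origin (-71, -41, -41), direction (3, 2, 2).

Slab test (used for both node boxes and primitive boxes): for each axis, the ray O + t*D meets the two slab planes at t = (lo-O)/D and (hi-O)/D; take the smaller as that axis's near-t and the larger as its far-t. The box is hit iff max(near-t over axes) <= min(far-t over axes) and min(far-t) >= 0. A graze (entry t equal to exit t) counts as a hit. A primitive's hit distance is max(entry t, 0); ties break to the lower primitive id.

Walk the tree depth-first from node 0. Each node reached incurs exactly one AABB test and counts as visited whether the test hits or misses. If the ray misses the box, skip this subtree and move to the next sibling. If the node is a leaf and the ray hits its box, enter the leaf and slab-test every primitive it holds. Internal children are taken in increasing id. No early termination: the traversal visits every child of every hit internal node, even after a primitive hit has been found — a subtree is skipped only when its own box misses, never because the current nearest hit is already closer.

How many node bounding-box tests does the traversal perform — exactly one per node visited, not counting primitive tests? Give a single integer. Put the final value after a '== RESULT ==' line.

Trace the traversal:
N0 x:[53/3,31] y:[13,55/2] z:[13,28] -> hit [53/3,55/2], descend [1, 2]
  N1 x:[53/3,71/3] y:[13,55/2] z:[13,47/2] -> hit [53/3,47/2], descend [4, 5]
    N4 x:[20,71/3] y:[26,55/2] z:[37/2,47/2] -> miss, prune
    N5 x:[53/3,65/3] y:[13,21] z:[13,22] -> hit [53/3,21] leaf, test {P4(miss), P5(miss)}
  N2 x:[76/3,31] y:[27/2,49/2] z:[21,28] -> miss, prune

Visited [0, 1, 4, 5, 2]. Tests: 5 box, 1 leaf. Nearest: miss.

== RESULT ==
5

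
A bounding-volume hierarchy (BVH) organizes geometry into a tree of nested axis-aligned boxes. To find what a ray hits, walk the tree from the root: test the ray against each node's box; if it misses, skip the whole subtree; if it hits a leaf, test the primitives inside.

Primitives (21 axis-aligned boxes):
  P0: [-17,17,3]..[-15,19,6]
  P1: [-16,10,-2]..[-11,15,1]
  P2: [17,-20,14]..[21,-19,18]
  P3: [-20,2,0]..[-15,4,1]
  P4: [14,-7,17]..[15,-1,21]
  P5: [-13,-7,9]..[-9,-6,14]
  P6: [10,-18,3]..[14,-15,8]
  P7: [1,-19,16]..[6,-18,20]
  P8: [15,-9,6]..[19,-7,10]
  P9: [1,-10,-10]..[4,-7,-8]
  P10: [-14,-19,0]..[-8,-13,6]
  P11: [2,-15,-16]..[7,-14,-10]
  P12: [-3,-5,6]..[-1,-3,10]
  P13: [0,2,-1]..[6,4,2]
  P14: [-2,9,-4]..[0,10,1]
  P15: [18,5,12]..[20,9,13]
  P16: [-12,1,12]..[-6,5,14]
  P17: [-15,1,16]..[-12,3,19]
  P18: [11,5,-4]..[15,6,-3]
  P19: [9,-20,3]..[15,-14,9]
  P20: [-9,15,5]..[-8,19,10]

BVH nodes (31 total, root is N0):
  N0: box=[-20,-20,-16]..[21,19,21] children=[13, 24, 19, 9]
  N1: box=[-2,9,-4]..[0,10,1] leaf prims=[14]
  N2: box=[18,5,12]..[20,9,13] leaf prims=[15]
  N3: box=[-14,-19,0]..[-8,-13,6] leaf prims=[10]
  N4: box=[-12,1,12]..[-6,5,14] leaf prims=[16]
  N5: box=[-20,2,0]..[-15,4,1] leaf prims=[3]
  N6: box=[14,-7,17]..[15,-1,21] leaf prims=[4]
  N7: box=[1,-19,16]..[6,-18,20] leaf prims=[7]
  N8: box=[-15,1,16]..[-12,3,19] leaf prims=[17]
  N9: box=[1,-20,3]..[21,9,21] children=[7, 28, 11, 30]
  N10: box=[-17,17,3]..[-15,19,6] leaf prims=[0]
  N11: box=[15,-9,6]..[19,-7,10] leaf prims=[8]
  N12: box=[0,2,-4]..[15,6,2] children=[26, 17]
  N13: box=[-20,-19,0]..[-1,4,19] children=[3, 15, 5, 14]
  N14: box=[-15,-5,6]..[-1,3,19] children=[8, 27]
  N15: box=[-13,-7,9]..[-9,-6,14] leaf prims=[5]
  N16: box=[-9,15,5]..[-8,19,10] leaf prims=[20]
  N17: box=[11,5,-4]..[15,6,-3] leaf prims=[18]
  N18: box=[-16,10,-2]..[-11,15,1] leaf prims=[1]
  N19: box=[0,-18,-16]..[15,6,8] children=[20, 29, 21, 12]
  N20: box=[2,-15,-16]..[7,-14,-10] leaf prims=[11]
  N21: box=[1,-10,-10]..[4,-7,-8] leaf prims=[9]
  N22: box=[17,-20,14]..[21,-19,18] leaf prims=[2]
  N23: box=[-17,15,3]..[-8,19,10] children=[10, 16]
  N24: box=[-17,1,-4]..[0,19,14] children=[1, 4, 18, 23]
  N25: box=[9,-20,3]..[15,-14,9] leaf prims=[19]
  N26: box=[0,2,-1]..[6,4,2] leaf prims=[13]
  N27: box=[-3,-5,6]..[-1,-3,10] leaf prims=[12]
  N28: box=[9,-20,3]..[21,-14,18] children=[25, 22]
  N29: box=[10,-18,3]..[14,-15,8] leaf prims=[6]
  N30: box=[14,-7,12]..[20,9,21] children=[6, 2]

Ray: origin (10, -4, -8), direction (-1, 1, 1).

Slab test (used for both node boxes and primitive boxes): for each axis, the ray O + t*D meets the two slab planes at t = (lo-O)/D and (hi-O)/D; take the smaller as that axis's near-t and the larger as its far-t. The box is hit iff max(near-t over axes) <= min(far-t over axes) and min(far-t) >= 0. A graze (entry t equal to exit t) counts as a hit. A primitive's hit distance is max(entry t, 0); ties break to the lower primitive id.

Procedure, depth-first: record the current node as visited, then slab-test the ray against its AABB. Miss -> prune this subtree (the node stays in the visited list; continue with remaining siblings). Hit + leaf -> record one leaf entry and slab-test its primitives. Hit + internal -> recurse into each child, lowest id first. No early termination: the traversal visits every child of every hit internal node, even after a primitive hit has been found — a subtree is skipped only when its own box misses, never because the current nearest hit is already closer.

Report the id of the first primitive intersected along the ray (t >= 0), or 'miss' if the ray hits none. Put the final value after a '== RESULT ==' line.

Trace the traversal:
N0 x:[-11,30] y:[-16,23] z:[-8,29] -> hit [-8,23], descend [9, 13, 19, 24]
  N9 x:[-11,9] y:[-16,13] z:[11,29] -> miss, prune
  N13 x:[11,30] y:[-15,8] z:[8,27] -> miss, prune
  N19 x:[-5,10] y:[-14,10] z:[-8,16] -> hit [-5,10], descend [12, 20, 21, 29]
    N12 x:[-5,10] y:[6,10] z:[4,10] -> hit [6,10], descend [17, 26]
      N17 x:[-5,-1] y:[9,10] z:[4,5] -> miss, prune
      N26 x:[4,10] y:[6,8] z:[7,10] -> hit [7,8] leaf, test {P13@t=7}
    N20 x:[3,8] y:[-11,-10] z:[-8,-2] -> miss, prune
    N21 x:[6,9] y:[-6,-3] z:[-2,0] -> miss, prune
    N29 x:[-4,0] y:[-14,-11] z:[11,16] -> miss, prune
  N24 x:[10,27] y:[5,23] z:[4,22] -> hit [10,22], descend [1, 4, 18, 23]
    N1 x:[10,12] y:[13,14] z:[4,9] -> miss, prune
    N4 x:[16,22] y:[5,9] z:[20,22] -> miss, prune
    N18 x:[21,26] y:[14,19] z:[6,9] -> miss, prune
    N23 x:[18,27] y:[19,23] z:[11,18] -> miss, prune

Visited [0, 9, 13, 19, 12, 17, 26, 20, 21, 29, 24, 1, 4, 18, 23]. Tests: 15 box, 1 leaf. Nearest: P13.

== RESULT ==
13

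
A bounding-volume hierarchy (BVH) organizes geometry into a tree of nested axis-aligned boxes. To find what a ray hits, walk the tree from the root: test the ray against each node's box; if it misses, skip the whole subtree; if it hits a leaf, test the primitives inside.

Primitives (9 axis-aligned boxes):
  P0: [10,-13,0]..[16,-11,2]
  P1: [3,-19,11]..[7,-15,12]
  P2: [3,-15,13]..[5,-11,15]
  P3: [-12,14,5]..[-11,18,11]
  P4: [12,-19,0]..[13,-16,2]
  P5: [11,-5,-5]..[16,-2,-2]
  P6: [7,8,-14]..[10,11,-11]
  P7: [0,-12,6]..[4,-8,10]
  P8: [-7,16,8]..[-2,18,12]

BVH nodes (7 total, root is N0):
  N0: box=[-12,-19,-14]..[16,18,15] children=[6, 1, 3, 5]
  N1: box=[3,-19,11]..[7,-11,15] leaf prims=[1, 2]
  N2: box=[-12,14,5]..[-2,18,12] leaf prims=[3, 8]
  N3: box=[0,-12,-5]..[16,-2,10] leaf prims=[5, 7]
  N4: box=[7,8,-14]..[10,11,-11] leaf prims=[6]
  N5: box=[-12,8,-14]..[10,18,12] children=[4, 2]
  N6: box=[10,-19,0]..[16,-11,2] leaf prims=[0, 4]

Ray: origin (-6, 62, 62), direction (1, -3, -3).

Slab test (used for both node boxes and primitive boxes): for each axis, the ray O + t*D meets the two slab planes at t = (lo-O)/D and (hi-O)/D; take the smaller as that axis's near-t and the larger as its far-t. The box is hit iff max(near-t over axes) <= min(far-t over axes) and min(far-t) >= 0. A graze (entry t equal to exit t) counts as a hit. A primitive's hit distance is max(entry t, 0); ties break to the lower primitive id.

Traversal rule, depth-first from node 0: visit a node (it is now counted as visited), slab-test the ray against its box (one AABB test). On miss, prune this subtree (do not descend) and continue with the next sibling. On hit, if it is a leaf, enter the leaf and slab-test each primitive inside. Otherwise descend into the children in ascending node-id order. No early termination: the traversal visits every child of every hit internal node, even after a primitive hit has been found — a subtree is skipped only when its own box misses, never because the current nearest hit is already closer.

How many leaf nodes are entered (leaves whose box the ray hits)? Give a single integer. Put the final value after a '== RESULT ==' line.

Trace the traversal:
N0 x:[-6,22] y:[44/3,27] z:[47/3,76/3] -> hit [47/3,22], descend [1, 3, 5, 6]
  N1 x:[9,13] y:[73/3,27] z:[47/3,17] -> miss, prune
  N3 x:[6,22] y:[64/3,74/3] z:[52/3,67/3] -> hit [64/3,22] leaf, test {P5@t=64/3, P7(miss)}
  N5 x:[-6,16] y:[44/3,18] z:[50/3,76/3] -> miss, prune
  N6 x:[16,22] y:[73/3,27] z:[20,62/3] -> miss, prune

Visited [0, 1, 3, 5, 6]. Tests: 5 box, 1 leaf. Nearest: P5.

== RESULT ==
1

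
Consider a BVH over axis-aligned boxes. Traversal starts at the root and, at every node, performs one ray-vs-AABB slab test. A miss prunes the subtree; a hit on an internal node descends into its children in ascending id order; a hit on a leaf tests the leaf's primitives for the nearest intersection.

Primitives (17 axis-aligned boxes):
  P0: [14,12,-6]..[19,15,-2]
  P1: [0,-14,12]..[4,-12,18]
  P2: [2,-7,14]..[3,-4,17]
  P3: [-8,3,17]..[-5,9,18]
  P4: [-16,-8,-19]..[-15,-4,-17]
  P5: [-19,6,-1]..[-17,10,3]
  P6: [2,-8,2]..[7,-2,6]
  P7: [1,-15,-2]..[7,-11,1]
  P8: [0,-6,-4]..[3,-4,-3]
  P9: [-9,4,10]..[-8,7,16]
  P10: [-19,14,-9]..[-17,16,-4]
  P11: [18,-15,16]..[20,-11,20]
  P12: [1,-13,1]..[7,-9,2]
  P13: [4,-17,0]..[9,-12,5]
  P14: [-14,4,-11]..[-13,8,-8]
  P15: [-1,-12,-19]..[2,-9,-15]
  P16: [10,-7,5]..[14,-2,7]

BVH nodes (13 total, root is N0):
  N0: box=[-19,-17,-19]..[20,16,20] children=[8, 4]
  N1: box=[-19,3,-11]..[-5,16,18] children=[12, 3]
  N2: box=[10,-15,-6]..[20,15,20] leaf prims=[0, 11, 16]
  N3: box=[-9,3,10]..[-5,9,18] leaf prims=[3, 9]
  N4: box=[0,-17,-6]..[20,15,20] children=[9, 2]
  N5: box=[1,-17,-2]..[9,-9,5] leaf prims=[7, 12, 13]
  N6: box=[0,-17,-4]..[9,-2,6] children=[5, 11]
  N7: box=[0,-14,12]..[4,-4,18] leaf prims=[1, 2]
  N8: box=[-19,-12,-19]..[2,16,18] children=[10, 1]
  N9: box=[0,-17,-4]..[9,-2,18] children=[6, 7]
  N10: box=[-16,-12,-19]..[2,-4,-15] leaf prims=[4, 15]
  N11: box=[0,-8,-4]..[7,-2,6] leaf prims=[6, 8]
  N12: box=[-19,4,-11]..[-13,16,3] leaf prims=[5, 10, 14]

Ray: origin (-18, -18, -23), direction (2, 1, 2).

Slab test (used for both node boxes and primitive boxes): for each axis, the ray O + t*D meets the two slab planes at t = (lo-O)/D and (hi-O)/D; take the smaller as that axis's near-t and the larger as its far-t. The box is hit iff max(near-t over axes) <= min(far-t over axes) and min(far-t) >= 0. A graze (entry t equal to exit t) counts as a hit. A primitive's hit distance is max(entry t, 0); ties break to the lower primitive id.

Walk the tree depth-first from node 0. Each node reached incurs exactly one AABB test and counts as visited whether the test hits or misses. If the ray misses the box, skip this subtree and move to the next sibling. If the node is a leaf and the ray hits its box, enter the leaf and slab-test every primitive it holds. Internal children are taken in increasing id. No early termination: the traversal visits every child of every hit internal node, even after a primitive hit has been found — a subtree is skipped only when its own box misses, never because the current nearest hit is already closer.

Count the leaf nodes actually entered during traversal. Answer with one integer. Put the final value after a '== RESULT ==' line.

Walk:
N0 x:[-1/2,19] y:[1,34] z:[2,43/2] -> hit [2,19], descend [4, 8]
  N4 x:[9,19] y:[1,33] z:[17/2,43/2] -> hit [9,19], descend [2, 9]
    N2 x:[14,19] y:[3,33] z:[17/2,43/2] -> hit [14,19] leaf, test {P0(miss), P11(miss), P16@t=14}
    N9 x:[9,27/2] y:[1,16] z:[19/2,41/2] -> hit [19/2,27/2], descend [6, 7]
      N6 x:[9,27/2] y:[1,16] z:[19/2,29/2] -> hit [19/2,27/2], descend [5, 11]
        N5 x:[19/2,27/2] y:[1,9] z:[21/2,14] -> miss, prune
        N11 x:[9,25/2] y:[10,16] z:[19/2,29/2] -> hit [10,25/2] leaf, test {P6@t=25/2, P8(miss)}
      N7 x:[9,11] y:[4,14] z:[35/2,41/2] -> miss, prune
  N8 x:[-1/2,10] y:[6,34] z:[2,41/2] -> hit [6,10], descend [1, 10]
    N1 x:[-1/2,13/2] y:[21,34] z:[6,41/2] -> miss, prune
    N10 x:[1,10] y:[6,14] z:[2,4] -> miss, prune

Summary -> nodes [0, 4, 2, 9, 6, 5, 11, 7, 8, 1, 10]; box-tests=11; leaf-entries=2; first=P6

== RESULT ==
2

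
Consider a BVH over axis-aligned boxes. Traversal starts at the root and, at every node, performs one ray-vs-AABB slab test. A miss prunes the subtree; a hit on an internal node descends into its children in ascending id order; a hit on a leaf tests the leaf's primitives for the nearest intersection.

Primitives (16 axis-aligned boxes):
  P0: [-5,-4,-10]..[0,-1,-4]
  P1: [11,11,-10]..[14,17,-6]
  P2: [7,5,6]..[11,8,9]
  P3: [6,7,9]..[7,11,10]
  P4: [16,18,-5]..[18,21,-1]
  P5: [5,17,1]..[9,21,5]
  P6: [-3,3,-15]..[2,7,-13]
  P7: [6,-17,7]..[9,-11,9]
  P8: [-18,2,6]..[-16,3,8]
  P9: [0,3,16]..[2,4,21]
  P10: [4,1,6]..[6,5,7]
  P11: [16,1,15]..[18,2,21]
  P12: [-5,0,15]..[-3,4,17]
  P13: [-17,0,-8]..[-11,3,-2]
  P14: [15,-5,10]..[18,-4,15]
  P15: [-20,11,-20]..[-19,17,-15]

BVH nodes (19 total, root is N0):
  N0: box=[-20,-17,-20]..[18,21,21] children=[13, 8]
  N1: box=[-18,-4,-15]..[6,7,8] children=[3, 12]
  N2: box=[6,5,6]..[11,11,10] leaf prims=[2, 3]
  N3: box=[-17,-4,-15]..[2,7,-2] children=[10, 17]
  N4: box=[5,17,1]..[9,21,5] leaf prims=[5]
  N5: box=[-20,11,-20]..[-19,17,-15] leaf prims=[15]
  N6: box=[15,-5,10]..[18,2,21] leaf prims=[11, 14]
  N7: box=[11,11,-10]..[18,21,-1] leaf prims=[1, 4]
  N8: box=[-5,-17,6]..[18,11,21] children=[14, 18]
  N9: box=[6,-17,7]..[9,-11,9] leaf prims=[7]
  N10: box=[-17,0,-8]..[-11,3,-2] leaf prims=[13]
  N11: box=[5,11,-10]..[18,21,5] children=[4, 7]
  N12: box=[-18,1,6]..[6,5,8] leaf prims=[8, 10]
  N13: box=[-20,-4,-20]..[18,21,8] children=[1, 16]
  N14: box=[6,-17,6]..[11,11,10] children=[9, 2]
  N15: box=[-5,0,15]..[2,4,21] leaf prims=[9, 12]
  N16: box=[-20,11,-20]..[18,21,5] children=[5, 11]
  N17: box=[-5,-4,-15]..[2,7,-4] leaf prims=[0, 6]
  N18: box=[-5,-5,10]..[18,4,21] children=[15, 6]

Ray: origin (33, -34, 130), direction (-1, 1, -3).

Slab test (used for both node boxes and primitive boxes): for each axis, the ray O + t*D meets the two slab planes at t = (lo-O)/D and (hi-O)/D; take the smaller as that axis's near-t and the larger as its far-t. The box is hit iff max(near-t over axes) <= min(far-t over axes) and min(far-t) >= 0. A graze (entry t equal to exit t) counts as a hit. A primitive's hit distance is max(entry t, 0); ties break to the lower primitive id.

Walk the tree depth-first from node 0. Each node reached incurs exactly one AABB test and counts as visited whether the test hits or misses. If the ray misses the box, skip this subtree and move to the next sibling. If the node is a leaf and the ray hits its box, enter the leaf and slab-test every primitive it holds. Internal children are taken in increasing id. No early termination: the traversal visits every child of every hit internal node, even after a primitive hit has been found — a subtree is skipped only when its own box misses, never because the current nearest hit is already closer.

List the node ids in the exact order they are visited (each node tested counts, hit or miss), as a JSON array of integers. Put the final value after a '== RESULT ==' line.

Walk:
N0 x:[15,53] y:[17,55] z:[109/3,50] -> hit [109/3,50], descend [8, 13]
  N8 x:[15,38] y:[17,45] z:[109/3,124/3] -> hit [109/3,38], descend [14, 18]
    N14 x:[22,27] y:[17,45] z:[40,124/3] -> miss, prune
    N18 x:[15,38] y:[29,38] z:[109/3,40] -> hit [109/3,38], descend [6, 15]
      N6 x:[15,18] y:[29,36] z:[109/3,40] -> miss, prune
      N15 x:[31,38] y:[34,38] z:[109/3,115/3] -> hit [109/3,38] leaf, test {P9(miss), P12@t=113/3}
  N13 x:[15,53] y:[30,55] z:[122/3,50] -> hit [122/3,50], descend [1, 16]
    N1 x:[27,51] y:[30,41] z:[122/3,145/3] -> hit [122/3,41], descend [3, 12]
      N3 x:[31,50] y:[30,41] z:[44,145/3] -> miss, prune
      N12 x:[27,51] y:[35,39] z:[122/3,124/3] -> miss, prune
    N16 x:[15,53] y:[45,55] z:[125/3,50] -> hit [45,50], descend [5, 11]
      N5 x:[52,53] y:[45,51] z:[145/3,50] -> miss, prune
      N11 x:[15,28] y:[45,55] z:[125/3,140/3] -> miss, prune

13 AABB tests over nodes [0, 8, 14, 18, 6, 15, 13, 1, 3, 12, 16, 5, 11]; 1 leaf entered; closest P12.

== RESULT ==
[0, 8, 14, 18, 6, 15, 13, 1, 3, 12, 16, 5, 11]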